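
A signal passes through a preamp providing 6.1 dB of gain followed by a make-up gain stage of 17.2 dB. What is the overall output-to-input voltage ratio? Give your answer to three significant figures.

14.6

Net gain = 6.1 + 17.2 = 23.3 dB.
Voltage ratio = 10^(23.3/20) = 14.6.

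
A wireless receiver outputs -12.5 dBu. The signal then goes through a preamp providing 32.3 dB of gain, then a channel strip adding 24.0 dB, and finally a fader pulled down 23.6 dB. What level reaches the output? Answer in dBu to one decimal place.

Cascaded gains and losses add directly in dB.
-12.5 + 32.3 + 24.0 − 23.6 = +20.2 dBu.

+20.2 dBu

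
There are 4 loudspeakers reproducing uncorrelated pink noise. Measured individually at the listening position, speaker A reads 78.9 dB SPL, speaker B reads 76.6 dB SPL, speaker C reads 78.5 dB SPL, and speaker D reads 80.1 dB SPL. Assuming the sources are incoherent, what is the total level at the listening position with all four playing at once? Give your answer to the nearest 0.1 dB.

84.7 dB SPL

Add the sources as powers (linear), then convert back to dB:
L_total = 10·log₁₀(10^(78.9/10) + 10^(76.6/10) + 10^(78.5/10) + 10^(80.1/10)) = 10·log₁₀(296500000) = 84.7 dB SPL.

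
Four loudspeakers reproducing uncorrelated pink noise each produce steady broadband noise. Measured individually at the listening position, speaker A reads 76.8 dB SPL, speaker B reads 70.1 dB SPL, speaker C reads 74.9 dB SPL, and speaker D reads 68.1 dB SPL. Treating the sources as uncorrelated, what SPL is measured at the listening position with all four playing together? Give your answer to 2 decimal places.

Add the sources as powers (linear), then convert back to dB:
L_total = 10·log₁₀(10^(76.8/10) + 10^(70.1/10) + 10^(74.9/10) + 10^(68.1/10)) = 10·log₁₀(95460000) = 79.80 dB SPL.

79.80 dB SPL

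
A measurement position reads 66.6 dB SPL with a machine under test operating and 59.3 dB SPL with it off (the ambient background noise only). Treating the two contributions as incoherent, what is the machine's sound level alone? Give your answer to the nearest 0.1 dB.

Remove the background by subtracting linear intensities:
L_src = 10·log₁₀(10^(66.6/10) − 10^(59.3/10)) = 10·log₁₀(3720000) = 65.7 dB SPL.

65.7 dB SPL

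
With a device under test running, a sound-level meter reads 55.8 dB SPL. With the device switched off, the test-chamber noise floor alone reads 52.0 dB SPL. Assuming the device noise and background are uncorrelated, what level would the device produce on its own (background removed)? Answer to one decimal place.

53.5 dB SPL

Remove the background by subtracting linear intensities:
L_src = 10·log₁₀(10^(55.8/10) − 10^(52.0/10)) = 10·log₁₀(221700) = 53.5 dB SPL.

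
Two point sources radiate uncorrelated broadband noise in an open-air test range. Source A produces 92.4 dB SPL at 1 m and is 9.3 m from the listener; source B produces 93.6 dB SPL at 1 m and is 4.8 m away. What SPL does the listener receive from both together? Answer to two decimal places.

80.77 dB SPL

At the listener: L_A = 92.4 − 20·log₁₀(9.3) = 73.030 dB; L_B = 93.6 − 20·log₁₀(4.8) = 79.975 dB.
Combined: 10·log₁₀(10^(73.030/10)+10^(79.975/10)) = 80.77 dB SPL.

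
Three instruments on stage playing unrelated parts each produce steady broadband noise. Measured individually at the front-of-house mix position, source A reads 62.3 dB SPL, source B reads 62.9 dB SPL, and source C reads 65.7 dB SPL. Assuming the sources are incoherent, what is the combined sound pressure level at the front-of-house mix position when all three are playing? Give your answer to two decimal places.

Uncorrelated sources add in intensity (power), not in dB.
L_total = 10·log₁₀(10^(62.3/10) + 10^(62.9/10) + 10^(65.7/10)) = 10·log₁₀(7363000) = 68.67 dB SPL.

68.67 dB SPL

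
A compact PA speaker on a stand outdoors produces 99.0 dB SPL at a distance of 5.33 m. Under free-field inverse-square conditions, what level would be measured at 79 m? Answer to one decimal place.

For a point source in a free field, ΔL = −20·log₁₀(d₂/d₁).
ΔL = −20·log₁₀(79/5.33) = -23.42 dB, so L₂ = 99.0 + (-23.42) = 75.6 dB SPL.

75.6 dB SPL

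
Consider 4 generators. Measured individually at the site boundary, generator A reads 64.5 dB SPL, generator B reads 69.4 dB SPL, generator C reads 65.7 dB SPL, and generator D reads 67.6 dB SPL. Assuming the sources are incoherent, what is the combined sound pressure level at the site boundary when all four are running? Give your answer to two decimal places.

73.22 dB SPL

Incoherent sources sum as intensities:
L_total = 10·log₁₀(10^(64.5/10) + 10^(69.4/10) + 10^(65.7/10) + 10^(67.6/10)) = 10·log₁₀(21000000) = 73.22 dB SPL.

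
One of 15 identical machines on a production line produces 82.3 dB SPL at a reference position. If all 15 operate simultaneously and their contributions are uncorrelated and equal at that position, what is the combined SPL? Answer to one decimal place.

94.1 dB SPL

15 equal incoherent sources raise the level by 10·log₁₀(15) = 11.76 dB.
L_total = 82.3 + 11.76 = 94.1 dB SPL.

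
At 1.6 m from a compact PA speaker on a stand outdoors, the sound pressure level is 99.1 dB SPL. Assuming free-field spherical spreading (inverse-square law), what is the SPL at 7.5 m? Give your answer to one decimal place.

85.7 dB SPL

Free-field point source: level drops by 20·log₁₀ of the distance ratio.
ΔL = −20·log₁₀(7.5/1.6) = -13.42 dB, so L₂ = 99.1 + (-13.42) = 85.7 dB SPL.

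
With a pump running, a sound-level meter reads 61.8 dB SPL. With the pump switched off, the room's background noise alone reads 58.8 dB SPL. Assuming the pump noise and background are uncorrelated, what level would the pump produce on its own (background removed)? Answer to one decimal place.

58.8 dB SPL

Remove the background by subtracting linear intensities:
L_src = 10·log₁₀(10^(61.8/10) − 10^(58.8/10)) = 10·log₁₀(755000) = 58.8 dB SPL.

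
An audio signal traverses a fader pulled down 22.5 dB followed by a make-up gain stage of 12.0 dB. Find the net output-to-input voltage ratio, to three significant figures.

0.299

Net gain = (−22.5) + 12.0 = -10.5 dB.
Voltage ratio = 10^(-10.5/20) = 0.299.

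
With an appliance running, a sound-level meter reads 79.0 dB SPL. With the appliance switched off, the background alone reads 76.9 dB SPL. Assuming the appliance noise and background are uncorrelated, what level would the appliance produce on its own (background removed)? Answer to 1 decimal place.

74.8 dB SPL

Background correction is a power subtraction:
L_src = 10·log₁₀(10^(79.0/10) − 10^(76.9/10)) = 10·log₁₀(30450000) = 74.8 dB SPL.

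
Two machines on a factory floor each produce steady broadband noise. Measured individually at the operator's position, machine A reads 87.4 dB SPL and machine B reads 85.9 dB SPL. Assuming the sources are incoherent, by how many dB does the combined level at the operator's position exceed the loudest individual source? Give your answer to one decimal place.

2.3 dB

Uncorrelated sources add in intensity (power), not in dB.
L_total = 10·log₁₀(10^(87.4/10) + 10^(85.9/10)) = 89.72 dB SPL.
Excess over the loudest (87.4 dB): 89.72 − 87.4 = 2.3 dB.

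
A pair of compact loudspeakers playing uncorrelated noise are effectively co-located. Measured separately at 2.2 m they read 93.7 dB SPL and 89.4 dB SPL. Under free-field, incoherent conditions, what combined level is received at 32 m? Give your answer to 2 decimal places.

71.82 dB SPL

Combined at 2.2 m: 10·log₁₀(10^(93.7/10)+10^(89.4/10)) = 95.072 dB SPL.
Then apply −20·log₁₀(32/2.2) = -23.255 dB → 71.82 dB SPL.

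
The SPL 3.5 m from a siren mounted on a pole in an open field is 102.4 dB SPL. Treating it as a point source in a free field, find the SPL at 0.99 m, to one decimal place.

113.4 dB SPL

Free-field point source: level drops by 20·log₁₀ of the distance ratio.
ΔL = −20·log₁₀(0.99/3.5) = 10.97 dB, so L₂ = 102.4 + (10.97) = 113.4 dB SPL.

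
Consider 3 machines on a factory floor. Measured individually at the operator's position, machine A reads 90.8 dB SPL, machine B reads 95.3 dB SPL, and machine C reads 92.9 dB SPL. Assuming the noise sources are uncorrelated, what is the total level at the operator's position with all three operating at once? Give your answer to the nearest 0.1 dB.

98.2 dB SPL

Uncorrelated sources add in intensity (power), not in dB.
L_total = 10·log₁₀(10^(90.8/10) + 10^(95.3/10) + 10^(92.9/10)) = 10·log₁₀(6541000000) = 98.2 dB SPL.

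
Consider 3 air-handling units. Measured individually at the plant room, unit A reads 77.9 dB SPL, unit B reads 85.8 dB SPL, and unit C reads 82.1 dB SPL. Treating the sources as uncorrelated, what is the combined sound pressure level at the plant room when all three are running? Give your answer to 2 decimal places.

Add the sources as powers (linear), then convert back to dB:
L_total = 10·log₁₀(10^(77.9/10) + 10^(85.8/10) + 10^(82.1/10)) = 10·log₁₀(604000000) = 87.81 dB SPL.

87.81 dB SPL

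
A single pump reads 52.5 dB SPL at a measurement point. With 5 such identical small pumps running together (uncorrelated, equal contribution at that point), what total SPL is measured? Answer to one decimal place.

5 equal incoherent sources raise the level by 10·log₁₀(5) = 6.99 dB.
L_total = 52.5 + 6.99 = 59.5 dB SPL.

59.5 dB SPL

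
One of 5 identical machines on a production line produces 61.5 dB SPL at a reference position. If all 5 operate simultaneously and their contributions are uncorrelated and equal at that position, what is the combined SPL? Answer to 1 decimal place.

5 equal incoherent sources raise the level by 10·log₁₀(5) = 6.99 dB.
L_total = 61.5 + 6.99 = 68.5 dB SPL.

68.5 dB SPL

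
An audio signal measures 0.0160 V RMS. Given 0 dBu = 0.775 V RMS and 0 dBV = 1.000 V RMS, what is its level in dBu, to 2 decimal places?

dBu = 20·log₁₀(V / 0.775 V).
20·log₁₀(0.0160/0.775) = -33.70 dBu.

-33.70 dBu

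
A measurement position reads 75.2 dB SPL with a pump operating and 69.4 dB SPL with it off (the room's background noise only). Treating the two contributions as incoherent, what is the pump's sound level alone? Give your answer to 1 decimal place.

Subtract intensities: L_src = 10·log₁₀(10^(L_total/10) − 10^(L_bg/10)).
L_src = 10·log₁₀(10^(75.2/10) − 10^(69.4/10)) = 10·log₁₀(24400000) = 73.9 dB SPL.

73.9 dB SPL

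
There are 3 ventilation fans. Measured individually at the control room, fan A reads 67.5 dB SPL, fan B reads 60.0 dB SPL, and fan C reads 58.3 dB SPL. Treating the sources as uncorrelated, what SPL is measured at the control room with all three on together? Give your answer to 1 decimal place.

Incoherent sources sum as intensities:
L_total = 10·log₁₀(10^(67.5/10) + 10^(60.0/10) + 10^(58.3/10)) = 10·log₁₀(7299000) = 68.6 dB SPL.

68.6 dB SPL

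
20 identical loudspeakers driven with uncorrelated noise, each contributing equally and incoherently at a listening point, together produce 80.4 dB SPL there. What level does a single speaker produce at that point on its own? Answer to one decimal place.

67.4 dB SPL

20 equal incoherent sources add 10·log₁₀(20) = 13.01 dB over one source.
L_one = 80.4 − 13.01 = 67.4 dB SPL.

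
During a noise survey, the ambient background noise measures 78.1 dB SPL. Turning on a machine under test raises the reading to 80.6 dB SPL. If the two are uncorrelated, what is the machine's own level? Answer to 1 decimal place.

Subtract intensities: L_src = 10·log₁₀(10^(L_total/10) − 10^(L_bg/10)).
L_src = 10·log₁₀(10^(80.6/10) − 10^(78.1/10)) = 10·log₁₀(50250000) = 77.0 dB SPL.

77.0 dB SPL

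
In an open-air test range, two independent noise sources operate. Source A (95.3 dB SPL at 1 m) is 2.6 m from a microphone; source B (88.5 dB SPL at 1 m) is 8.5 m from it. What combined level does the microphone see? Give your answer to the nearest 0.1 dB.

87.1 dB SPL

At the listener: L_A = 95.3 − 20·log₁₀(2.6) = 87.00 dB; L_B = 88.5 − 20·log₁₀(8.5) = 69.91 dB.
Combined: 10·log₁₀(10^(87.00/10)+10^(69.91/10)) = 87.1 dB SPL.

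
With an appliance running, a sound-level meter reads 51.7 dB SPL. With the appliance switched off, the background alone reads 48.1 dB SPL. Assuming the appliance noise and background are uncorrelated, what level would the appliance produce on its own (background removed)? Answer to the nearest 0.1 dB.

49.2 dB SPL

Background correction is a power subtraction:
L_src = 10·log₁₀(10^(51.7/10) − 10^(48.1/10)) = 10·log₁₀(83350) = 49.2 dB SPL.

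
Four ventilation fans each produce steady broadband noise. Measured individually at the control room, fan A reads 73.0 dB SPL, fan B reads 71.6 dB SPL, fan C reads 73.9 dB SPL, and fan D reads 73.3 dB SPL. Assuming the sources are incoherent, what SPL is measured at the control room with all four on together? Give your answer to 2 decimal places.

79.05 dB SPL

Add the sources as powers (linear), then convert back to dB:
L_total = 10·log₁₀(10^(73.0/10) + 10^(71.6/10) + 10^(73.9/10) + 10^(73.3/10)) = 10·log₁₀(80330000) = 79.05 dB SPL.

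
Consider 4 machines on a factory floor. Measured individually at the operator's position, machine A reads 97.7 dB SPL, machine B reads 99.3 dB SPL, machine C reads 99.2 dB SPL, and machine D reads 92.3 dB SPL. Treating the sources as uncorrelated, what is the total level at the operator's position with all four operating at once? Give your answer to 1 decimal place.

Add the sources as powers (linear), then convert back to dB:
L_total = 10·log₁₀(10^(97.7/10) + 10^(99.3/10) + 10^(99.2/10) + 10^(92.3/10)) = 10·log₁₀(24416000000) = 103.9 dB SPL.

103.9 dB SPL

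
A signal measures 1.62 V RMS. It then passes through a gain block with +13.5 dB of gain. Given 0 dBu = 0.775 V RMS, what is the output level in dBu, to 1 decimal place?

+19.9 dBu

Input level: 20·log₁₀(1.62/0.775) = 6.40 dBu.
Output: 6.40 + 13.5 = +19.9 dBu.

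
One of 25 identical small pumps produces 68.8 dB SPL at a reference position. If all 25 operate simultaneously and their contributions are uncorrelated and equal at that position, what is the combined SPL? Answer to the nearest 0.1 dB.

82.8 dB SPL

25 equal incoherent sources raise the level by 10·log₁₀(25) = 13.98 dB.
L_total = 68.8 + 13.98 = 82.8 dB SPL.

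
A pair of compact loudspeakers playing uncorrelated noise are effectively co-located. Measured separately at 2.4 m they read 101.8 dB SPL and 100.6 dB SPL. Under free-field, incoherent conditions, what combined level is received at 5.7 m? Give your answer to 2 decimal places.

96.74 dB SPL

Combined at 2.4 m: 10·log₁₀(10^(101.8/10)+10^(100.6/10)) = 104.252 dB SPL.
Then apply −20·log₁₀(5.7/2.4) = -7.513 dB → 96.74 dB SPL.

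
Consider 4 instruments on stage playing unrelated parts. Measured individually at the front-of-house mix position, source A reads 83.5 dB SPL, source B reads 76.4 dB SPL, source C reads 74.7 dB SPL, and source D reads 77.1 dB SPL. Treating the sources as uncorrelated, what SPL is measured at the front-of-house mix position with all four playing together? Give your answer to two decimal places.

Uncorrelated sources add in intensity (power), not in dB.
L_total = 10·log₁₀(10^(83.5/10) + 10^(76.4/10) + 10^(74.7/10) + 10^(77.1/10)) = 10·log₁₀(348300000) = 85.42 dB SPL.

85.42 dB SPL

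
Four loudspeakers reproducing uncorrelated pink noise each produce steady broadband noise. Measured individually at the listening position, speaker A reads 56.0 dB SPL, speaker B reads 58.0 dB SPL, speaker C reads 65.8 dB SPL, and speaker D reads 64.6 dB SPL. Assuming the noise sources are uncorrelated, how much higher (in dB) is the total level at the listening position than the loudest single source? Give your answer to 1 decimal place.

3.1 dB

Incoherent sources sum as intensities:
L_total = 10·log₁₀(10^(56.0/10) + 10^(58.0/10) + 10^(65.8/10) + 10^(64.6/10)) = 68.87 dB SPL.
Excess over the loudest (65.8 dB): 68.87 − 65.8 = 3.1 dB.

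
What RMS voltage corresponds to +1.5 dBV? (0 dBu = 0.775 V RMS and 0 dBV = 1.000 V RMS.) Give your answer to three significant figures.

1.19 V

V = 1.000 V × 10^(+1.5/20).
= 1.000 × 1.189 = 1.19 V.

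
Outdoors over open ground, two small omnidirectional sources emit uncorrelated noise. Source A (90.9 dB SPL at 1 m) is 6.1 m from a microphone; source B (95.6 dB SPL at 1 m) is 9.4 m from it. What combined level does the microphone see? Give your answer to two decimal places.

78.70 dB SPL

At the listener: L_A = 90.9 − 20·log₁₀(6.1) = 75.193 dB; L_B = 95.6 − 20·log₁₀(9.4) = 76.137 dB.
Combined: 10·log₁₀(10^(75.193/10)+10^(76.137/10)) = 78.70 dB SPL.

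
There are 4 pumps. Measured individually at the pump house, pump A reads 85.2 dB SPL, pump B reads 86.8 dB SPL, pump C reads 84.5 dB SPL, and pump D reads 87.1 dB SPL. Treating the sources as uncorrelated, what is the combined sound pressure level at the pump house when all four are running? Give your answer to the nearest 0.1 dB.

Incoherent sources sum as intensities:
L_total = 10·log₁₀(10^(85.2/10) + 10^(86.8/10) + 10^(84.5/10) + 10^(87.1/10)) = 10·log₁₀(1604000000) = 92.1 dB SPL.

92.1 dB SPL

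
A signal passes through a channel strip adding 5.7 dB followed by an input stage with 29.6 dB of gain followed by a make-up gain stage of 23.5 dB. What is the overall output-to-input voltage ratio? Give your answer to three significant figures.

Net gain = 5.7 + 29.6 + 23.5 = 58.8 dB.
Voltage ratio = 10^(58.8/20) = 871.

871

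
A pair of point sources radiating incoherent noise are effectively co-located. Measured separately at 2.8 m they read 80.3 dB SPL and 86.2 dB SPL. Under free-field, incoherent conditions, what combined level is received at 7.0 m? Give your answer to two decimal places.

79.23 dB SPL

Combined at 2.8 m: 10·log₁₀(10^(80.3/10)+10^(86.2/10)) = 87.193 dB SPL.
Then apply −20·log₁₀(7.0/2.8) = -7.959 dB → 79.23 dB SPL.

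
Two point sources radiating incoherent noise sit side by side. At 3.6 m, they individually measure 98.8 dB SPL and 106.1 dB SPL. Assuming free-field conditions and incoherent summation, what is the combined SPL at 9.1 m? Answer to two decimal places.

Combined at 3.6 m: 10·log₁₀(10^(98.8/10)+10^(106.1/10)) = 106.842 dB SPL.
Then apply −20·log₁₀(9.1/3.6) = -8.055 dB → 98.79 dB SPL.

98.79 dB SPL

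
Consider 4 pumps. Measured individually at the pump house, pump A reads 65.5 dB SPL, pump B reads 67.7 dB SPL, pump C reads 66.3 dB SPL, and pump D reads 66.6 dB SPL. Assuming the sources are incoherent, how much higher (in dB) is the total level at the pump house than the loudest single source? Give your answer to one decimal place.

Incoherent sources sum as intensities:
L_total = 10·log₁₀(10^(65.5/10) + 10^(67.7/10) + 10^(66.3/10) + 10^(66.6/10)) = 72.62 dB SPL.
Excess over the loudest (67.7 dB): 72.62 − 67.7 = 4.9 dB.

4.9 dB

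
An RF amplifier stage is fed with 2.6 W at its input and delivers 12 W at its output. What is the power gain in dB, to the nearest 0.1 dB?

For a power ratio, dB = 10·log₁₀(P₂/P₁).
10·log₁₀(12/2.6) = 10·log₁₀(4.615) = 6.6 dB.

6.6 dB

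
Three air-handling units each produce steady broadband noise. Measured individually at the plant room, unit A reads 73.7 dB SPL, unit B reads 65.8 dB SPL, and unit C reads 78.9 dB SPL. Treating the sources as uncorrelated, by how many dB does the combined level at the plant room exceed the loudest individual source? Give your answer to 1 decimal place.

Uncorrelated sources add in intensity (power), not in dB.
L_total = 10·log₁₀(10^(73.7/10) + 10^(65.8/10) + 10^(78.9/10)) = 80.21 dB SPL.
Excess over the loudest (78.9 dB): 80.21 − 78.9 = 1.3 dB.

1.3 dB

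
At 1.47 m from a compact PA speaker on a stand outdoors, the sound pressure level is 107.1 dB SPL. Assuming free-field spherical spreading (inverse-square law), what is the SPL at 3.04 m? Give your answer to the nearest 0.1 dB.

For a point source in a free field, ΔL = −20·log₁₀(d₂/d₁).
ΔL = −20·log₁₀(3.04/1.47) = -6.31 dB, so L₂ = 107.1 + (-6.31) = 100.8 dB SPL.

100.8 dB SPL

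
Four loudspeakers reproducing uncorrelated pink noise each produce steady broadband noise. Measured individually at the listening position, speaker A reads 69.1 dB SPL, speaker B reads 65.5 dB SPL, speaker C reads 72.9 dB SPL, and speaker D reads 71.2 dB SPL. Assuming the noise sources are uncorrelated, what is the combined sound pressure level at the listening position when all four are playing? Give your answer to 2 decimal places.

76.47 dB SPL

Add the sources as powers (linear), then convert back to dB:
L_total = 10·log₁₀(10^(69.1/10) + 10^(65.5/10) + 10^(72.9/10) + 10^(71.2/10)) = 10·log₁₀(44360000) = 76.47 dB SPL.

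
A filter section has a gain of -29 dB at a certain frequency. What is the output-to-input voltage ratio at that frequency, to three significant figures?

Voltage ratio = 10^(dB/20).
10^(-29/20) = 10^(-1.450) = 0.0355.

0.0355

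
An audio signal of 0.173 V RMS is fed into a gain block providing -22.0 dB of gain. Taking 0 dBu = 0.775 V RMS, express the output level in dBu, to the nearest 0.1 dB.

-35.0 dBu

Input level: 20·log₁₀(0.173/0.775) = -13.03 dBu.
Output: -13.03 − 22.0 = -35.0 dBu.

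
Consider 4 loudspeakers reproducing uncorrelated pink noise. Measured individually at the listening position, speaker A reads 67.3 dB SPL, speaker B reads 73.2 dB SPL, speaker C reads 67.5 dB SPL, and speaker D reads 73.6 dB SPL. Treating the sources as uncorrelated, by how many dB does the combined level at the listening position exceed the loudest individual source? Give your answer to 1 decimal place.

Uncorrelated sources add in intensity (power), not in dB.
L_total = 10·log₁₀(10^(67.3/10) + 10^(73.2/10) + 10^(67.5/10) + 10^(73.6/10)) = 77.39 dB SPL.
Excess over the loudest (73.6 dB): 77.39 − 73.6 = 3.8 dB.

3.8 dB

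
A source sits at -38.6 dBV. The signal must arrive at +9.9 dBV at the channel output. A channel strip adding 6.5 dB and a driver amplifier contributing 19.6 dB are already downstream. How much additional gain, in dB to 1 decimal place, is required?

22.4 dB

The required make-up gain is the shortfall in the dB sum.
G = +9.9 − (-38.6) − 6.5 − 19.6 = 22.4 dB.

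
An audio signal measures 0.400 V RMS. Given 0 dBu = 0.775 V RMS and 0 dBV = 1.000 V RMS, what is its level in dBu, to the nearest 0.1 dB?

dBu = 20·log₁₀(V / 0.775 V).
20·log₁₀(0.400/0.775) = -5.7 dBu.

-5.7 dBu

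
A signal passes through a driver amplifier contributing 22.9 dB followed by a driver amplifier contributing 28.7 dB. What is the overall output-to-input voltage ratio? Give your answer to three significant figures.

380

Net gain = 22.9 + 28.7 = 51.6 dB.
Voltage ratio = 10^(51.6/20) = 380.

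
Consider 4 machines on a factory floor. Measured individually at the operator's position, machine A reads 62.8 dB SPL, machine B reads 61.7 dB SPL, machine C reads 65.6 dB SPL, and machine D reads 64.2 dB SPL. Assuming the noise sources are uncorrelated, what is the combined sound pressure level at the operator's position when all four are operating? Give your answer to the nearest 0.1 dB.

69.8 dB SPL

Add the sources as powers (linear), then convert back to dB:
L_total = 10·log₁₀(10^(62.8/10) + 10^(61.7/10) + 10^(65.6/10) + 10^(64.2/10)) = 10·log₁₀(9646000) = 69.8 dB SPL.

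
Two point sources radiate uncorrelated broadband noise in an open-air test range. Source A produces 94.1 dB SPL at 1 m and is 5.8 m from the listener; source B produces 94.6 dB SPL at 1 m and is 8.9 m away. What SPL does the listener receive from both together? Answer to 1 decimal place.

80.5 dB SPL

At the listener: L_A = 94.1 − 20·log₁₀(5.8) = 78.83 dB; L_B = 94.6 − 20·log₁₀(8.9) = 75.61 dB.
Combined: 10·log₁₀(10^(78.83/10)+10^(75.61/10)) = 80.5 dB SPL.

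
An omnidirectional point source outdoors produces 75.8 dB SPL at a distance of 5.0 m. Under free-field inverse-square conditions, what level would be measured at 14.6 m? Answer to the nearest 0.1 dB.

66.5 dB SPL

Inverse-square spreading gives ΔL = −20·log₁₀(d₂/d₁).
ΔL = −20·log₁₀(14.6/5.0) = -9.31 dB, so L₂ = 75.8 + (-9.31) = 66.5 dB SPL.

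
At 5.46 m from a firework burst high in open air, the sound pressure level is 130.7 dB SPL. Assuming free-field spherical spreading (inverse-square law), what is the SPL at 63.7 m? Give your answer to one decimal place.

109.4 dB SPL

For a point source in a free field, ΔL = −20·log₁₀(d₂/d₁).
ΔL = −20·log₁₀(63.7/5.46) = -21.34 dB, so L₂ = 130.7 + (-21.34) = 109.4 dB SPL.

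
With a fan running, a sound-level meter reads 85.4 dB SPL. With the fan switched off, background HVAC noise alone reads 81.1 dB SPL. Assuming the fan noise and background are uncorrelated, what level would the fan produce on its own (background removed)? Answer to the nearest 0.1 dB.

83.4 dB SPL

Subtract intensities: L_src = 10·log₁₀(10^(L_total/10) − 10^(L_bg/10)).
L_src = 10·log₁₀(10^(85.4/10) − 10^(81.1/10)) = 10·log₁₀(217900000) = 83.4 dB SPL.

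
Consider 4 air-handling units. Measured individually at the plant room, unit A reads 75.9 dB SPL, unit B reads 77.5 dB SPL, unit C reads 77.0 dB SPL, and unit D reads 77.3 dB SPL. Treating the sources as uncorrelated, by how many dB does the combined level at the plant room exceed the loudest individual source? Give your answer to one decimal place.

5.5 dB

Add the sources as powers (linear), then convert back to dB:
L_total = 10·log₁₀(10^(75.9/10) + 10^(77.5/10) + 10^(77.0/10) + 10^(77.3/10)) = 82.99 dB SPL.
Excess over the loudest (77.5 dB): 82.99 − 77.5 = 5.5 dB.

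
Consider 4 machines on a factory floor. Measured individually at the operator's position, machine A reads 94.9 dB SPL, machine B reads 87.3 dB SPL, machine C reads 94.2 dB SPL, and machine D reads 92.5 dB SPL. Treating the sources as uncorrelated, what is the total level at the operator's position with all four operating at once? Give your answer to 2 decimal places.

99.05 dB SPL

Incoherent sources sum as intensities:
L_total = 10·log₁₀(10^(94.9/10) + 10^(87.3/10) + 10^(94.2/10) + 10^(92.5/10)) = 10·log₁₀(8036000000) = 99.05 dB SPL.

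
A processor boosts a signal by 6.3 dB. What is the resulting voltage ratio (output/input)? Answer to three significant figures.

2.07

Voltage ratio = 10^(dB/20).
10^(6.3/20) = 10^(0.3150) = 2.07.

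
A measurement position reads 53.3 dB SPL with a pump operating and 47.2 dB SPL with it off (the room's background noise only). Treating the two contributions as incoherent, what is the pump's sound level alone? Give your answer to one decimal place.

Background correction is a power subtraction:
L_src = 10·log₁₀(10^(53.3/10) − 10^(47.2/10)) = 10·log₁₀(161300) = 52.1 dB SPL.

52.1 dB SPL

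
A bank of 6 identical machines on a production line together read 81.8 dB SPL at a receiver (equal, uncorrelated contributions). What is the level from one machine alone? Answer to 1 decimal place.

74.0 dB SPL

6 equal incoherent sources add 10·log₁₀(6) = 7.78 dB over one source.
L_one = 81.8 − 7.78 = 74.0 dB SPL.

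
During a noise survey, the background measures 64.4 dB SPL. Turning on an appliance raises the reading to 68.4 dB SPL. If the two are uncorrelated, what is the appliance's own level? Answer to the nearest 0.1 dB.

Background correction is a power subtraction:
L_src = 10·log₁₀(10^(68.4/10) − 10^(64.4/10)) = 10·log₁₀(4164000) = 66.2 dB SPL.

66.2 dB SPL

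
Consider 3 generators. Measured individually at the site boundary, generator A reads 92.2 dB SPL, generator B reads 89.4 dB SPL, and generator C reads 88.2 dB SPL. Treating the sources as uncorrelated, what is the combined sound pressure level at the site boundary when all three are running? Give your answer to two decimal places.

95.04 dB SPL

Uncorrelated sources add in intensity (power), not in dB.
L_total = 10·log₁₀(10^(92.2/10) + 10^(89.4/10) + 10^(88.2/10)) = 10·log₁₀(3191000000) = 95.04 dB SPL.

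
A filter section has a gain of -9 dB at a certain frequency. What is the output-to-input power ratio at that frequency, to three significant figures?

0.126

Power ratio = 10^(dB/10).
10^(-9/10) = 10^(-0.9000) = 0.126.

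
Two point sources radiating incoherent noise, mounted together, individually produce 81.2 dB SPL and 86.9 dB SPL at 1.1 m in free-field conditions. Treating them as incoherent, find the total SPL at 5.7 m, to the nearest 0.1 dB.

Combined at 1.1 m: 10·log₁₀(10^(81.2/10)+10^(86.9/10)) = 87.94 dB SPL.
Then apply −20·log₁₀(5.7/1.1) = -14.29 dB → 73.6 dB SPL.

73.6 dB SPL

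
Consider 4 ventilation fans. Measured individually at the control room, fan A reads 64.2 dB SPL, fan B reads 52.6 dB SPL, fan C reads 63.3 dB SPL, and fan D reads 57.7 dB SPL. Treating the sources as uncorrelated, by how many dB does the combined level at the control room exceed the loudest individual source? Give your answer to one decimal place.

3.2 dB

Uncorrelated sources add in intensity (power), not in dB.
L_total = 10·log₁₀(10^(64.2/10) + 10^(52.6/10) + 10^(63.3/10) + 10^(57.7/10)) = 67.43 dB SPL.
Excess over the loudest (64.2 dB): 67.43 − 64.2 = 3.2 dB.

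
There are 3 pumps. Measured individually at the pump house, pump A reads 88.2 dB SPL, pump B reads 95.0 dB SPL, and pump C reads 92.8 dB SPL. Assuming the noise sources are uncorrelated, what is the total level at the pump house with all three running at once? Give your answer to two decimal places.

97.58 dB SPL

Incoherent sources sum as intensities:
L_total = 10·log₁₀(10^(88.2/10) + 10^(95.0/10) + 10^(92.8/10)) = 10·log₁₀(5728000000) = 97.58 dB SPL.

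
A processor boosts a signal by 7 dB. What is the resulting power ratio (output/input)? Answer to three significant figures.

Power ratio = 10^(dB/10).
10^(7/10) = 10^(0.7000) = 5.01.

5.01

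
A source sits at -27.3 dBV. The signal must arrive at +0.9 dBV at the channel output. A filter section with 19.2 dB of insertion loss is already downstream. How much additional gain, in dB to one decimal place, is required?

47.4 dB

The required make-up gain is the shortfall in the dB sum.
G = +0.9 − (-27.3) + 19.2 = 47.4 dB.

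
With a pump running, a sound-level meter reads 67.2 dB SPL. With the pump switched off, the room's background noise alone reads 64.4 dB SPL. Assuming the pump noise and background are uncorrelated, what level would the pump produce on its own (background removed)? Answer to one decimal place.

64.0 dB SPL

Background correction is a power subtraction:
L_src = 10·log₁₀(10^(67.2/10) − 10^(64.4/10)) = 10·log₁₀(2494000) = 64.0 dB SPL.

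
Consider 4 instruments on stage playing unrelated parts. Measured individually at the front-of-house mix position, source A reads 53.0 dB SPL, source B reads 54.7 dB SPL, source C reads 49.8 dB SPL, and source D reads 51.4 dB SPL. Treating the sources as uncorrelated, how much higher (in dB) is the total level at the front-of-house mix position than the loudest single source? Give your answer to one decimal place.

Uncorrelated sources add in intensity (power), not in dB.
L_total = 10·log₁₀(10^(53.0/10) + 10^(54.7/10) + 10^(49.8/10) + 10^(51.4/10)) = 58.62 dB SPL.
Excess over the loudest (54.7 dB): 58.62 − 54.7 = 3.9 dB.

3.9 dB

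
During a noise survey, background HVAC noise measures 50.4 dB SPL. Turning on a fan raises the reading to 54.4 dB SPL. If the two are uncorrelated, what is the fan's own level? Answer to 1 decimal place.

Subtract intensities: L_src = 10·log₁₀(10^(L_total/10) − 10^(L_bg/10)).
L_src = 10·log₁₀(10^(54.4/10) − 10^(50.4/10)) = 10·log₁₀(165800) = 52.2 dB SPL.

52.2 dB SPL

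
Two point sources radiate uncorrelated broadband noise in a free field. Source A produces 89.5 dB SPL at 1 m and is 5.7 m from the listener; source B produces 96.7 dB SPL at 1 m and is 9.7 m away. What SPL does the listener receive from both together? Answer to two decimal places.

At the listener: L_A = 89.5 − 20·log₁₀(5.7) = 74.383 dB; L_B = 96.7 − 20·log₁₀(9.7) = 76.965 dB.
Combined: 10·log₁₀(10^(74.383/10)+10^(76.965/10)) = 78.87 dB SPL.

78.87 dB SPL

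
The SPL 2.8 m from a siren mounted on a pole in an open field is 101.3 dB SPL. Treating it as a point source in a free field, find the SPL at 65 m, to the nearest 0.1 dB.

74.0 dB SPL

Free-field point source: level drops by 20·log₁₀ of the distance ratio.
ΔL = −20·log₁₀(65/2.8) = -27.32 dB, so L₂ = 101.3 + (-27.32) = 74.0 dB SPL.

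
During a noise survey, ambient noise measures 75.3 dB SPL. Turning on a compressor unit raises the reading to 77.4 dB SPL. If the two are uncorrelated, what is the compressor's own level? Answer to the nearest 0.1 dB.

73.2 dB SPL

Remove the background by subtracting linear intensities:
L_src = 10·log₁₀(10^(77.4/10) − 10^(75.3/10)) = 10·log₁₀(21070000) = 73.2 dB SPL.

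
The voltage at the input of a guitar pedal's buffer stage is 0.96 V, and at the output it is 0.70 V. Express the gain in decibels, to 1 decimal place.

-2.7 dB

For a voltage ratio, dB = 20·log₁₀(V₂/V₁).
20·log₁₀(0.70/0.96) = 20·log₁₀(0.7292) = -2.7 dB.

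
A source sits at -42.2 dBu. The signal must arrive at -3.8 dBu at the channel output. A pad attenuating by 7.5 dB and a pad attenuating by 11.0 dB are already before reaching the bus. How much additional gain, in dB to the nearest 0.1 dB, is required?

The required make-up gain is the shortfall in the dB sum.
G = -3.8 − (-42.2) + 7.5 + 11.0 = 56.9 dB.

56.9 dB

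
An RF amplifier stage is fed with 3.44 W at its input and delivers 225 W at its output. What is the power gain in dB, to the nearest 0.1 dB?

For a power ratio, dB = 10·log₁₀(P₂/P₁).
10·log₁₀(225/3.44) = 10·log₁₀(65.41) = 18.2 dB.

18.2 dB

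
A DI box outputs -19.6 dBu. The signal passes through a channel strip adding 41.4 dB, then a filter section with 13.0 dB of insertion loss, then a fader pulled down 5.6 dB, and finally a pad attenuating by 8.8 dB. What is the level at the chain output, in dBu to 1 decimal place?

Cascaded gains and losses add directly in dB.
-19.6 + 41.4 − 13.0 − 5.6 − 8.8 = -5.6 dBu.

-5.6 dBu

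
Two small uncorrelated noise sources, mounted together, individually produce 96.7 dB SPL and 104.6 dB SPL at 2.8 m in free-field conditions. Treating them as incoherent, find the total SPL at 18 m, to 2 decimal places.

89.09 dB SPL

Combined at 2.8 m: 10·log₁₀(10^(96.7/10)+10^(104.6/10)) = 105.253 dB SPL.
Then apply −20·log₁₀(18/2.8) = -16.162 dB → 89.09 dB SPL.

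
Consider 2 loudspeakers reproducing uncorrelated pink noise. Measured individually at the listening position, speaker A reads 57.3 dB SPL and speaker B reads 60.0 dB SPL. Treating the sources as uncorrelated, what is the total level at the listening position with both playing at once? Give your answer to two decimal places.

61.87 dB SPL

Add the sources as powers (linear), then convert back to dB:
L_total = 10·log₁₀(10^(57.3/10) + 10^(60.0/10)) = 10·log₁₀(1537000) = 61.87 dB SPL.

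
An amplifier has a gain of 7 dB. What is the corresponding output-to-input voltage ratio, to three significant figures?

2.24

Voltage ratio = 10^(dB/20).
10^(7/20) = 10^(0.3500) = 2.24.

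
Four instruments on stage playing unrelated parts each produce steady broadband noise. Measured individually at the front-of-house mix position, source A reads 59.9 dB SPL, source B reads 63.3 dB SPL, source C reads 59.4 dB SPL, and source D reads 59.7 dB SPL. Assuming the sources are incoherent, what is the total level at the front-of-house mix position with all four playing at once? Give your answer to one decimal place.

Add the sources as powers (linear), then convert back to dB:
L_total = 10·log₁₀(10^(59.9/10) + 10^(63.3/10) + 10^(59.4/10) + 10^(59.7/10)) = 10·log₁₀(4919000) = 66.9 dB SPL.

66.9 dB SPL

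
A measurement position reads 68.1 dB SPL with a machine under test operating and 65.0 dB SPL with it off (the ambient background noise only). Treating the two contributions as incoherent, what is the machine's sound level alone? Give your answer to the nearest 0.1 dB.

Remove the background by subtracting linear intensities:
L_src = 10·log₁₀(10^(68.1/10) − 10^(65.0/10)) = 10·log₁₀(3294000) = 65.2 dB SPL.

65.2 dB SPL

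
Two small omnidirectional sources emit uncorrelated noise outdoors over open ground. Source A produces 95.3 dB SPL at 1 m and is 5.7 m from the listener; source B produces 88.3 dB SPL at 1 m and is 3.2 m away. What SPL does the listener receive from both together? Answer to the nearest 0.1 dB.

At the listener: L_A = 95.3 − 20·log₁₀(5.7) = 80.18 dB; L_B = 88.3 − 20·log₁₀(3.2) = 78.20 dB.
Combined: 10·log₁₀(10^(80.18/10)+10^(78.20/10)) = 82.3 dB SPL.

82.3 dB SPL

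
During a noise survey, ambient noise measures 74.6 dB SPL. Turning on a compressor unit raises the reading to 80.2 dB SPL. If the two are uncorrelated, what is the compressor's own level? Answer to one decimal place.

78.8 dB SPL

Background correction is a power subtraction:
L_src = 10·log₁₀(10^(80.2/10) − 10^(74.6/10)) = 10·log₁₀(75870000) = 78.8 dB SPL.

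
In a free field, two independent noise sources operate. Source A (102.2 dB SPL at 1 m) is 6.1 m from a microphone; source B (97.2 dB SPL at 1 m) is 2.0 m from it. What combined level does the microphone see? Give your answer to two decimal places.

At the listener: L_A = 102.2 − 20·log₁₀(6.1) = 86.493 dB; L_B = 97.2 − 20·log₁₀(2.0) = 91.179 dB.
Combined: 10·log₁₀(10^(86.493/10)+10^(91.179/10)) = 92.45 dB SPL.

92.45 dB SPL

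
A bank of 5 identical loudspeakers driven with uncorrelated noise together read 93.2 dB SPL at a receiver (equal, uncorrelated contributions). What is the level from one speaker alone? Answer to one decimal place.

86.2 dB SPL

5 equal incoherent sources add 10·log₁₀(5) = 6.99 dB over one source.
L_one = 93.2 − 6.99 = 86.2 dB SPL.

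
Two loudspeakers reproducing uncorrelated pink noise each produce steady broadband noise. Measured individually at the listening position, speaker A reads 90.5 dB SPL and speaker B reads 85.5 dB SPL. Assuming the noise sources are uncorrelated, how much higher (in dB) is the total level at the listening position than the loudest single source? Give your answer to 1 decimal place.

1.2 dB

Incoherent sources sum as intensities:
L_total = 10·log₁₀(10^(90.5/10) + 10^(85.5/10)) = 91.69 dB SPL.
Excess over the loudest (90.5 dB): 91.69 − 90.5 = 1.2 dB.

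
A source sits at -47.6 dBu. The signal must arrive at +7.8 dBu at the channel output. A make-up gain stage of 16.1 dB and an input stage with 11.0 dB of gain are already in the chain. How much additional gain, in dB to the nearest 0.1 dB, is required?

28.3 dB

The required make-up gain is the shortfall in the dB sum.
G = +7.8 − (-47.6) − 16.1 − 11.0 = 28.3 dB.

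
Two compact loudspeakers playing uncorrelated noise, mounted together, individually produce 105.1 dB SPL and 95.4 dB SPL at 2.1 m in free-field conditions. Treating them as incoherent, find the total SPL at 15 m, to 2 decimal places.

Combined at 2.1 m: 10·log₁₀(10^(105.1/10)+10^(95.4/10)) = 105.542 dB SPL.
Then apply −20·log₁₀(15/2.1) = -17.077 dB → 88.46 dB SPL.

88.46 dB SPL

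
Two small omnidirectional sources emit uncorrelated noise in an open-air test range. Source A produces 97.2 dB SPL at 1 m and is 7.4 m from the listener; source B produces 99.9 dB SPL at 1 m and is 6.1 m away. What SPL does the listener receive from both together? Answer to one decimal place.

At the listener: L_A = 97.2 − 20·log₁₀(7.4) = 79.82 dB; L_B = 99.9 − 20·log₁₀(6.1) = 84.19 dB.
Combined: 10·log₁₀(10^(79.82/10)+10^(84.19/10)) = 85.5 dB SPL.

85.5 dB SPL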